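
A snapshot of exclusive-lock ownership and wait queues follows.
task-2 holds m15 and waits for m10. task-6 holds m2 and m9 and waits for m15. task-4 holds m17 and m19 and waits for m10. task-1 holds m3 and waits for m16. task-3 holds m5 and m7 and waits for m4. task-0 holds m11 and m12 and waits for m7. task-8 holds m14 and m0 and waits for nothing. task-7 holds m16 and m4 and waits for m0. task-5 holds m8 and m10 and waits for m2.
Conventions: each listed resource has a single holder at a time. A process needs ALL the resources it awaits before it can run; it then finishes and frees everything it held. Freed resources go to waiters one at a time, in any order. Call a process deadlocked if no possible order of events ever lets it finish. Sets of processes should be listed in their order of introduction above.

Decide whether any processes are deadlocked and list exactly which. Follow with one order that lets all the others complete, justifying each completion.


The deadlocked set is task-2, task-6, task-4 and task-5.
Key observation: along task-2 -> task-5 -> task-6 -> task-2, each member waits on what the next one holds — a deadlock; task-4 waits into the deadlock from upstream.
One completion order for the rest: task-8, task-7, task-1, task-3, task-0.
Walking it through:
  task-8 waits on nothing -> runs at once and releases m14 and m0
  run task-7 (all its waits — m0 — are resolved); releases m16 and m4
  run task-1 (all its waits — m16 — are resolved); releases m3
  run task-3 (all its waits — m4 — are resolved); releases m5 and m7
  run task-0 (all its waits — m7 — are resolved); releases m11 and m12


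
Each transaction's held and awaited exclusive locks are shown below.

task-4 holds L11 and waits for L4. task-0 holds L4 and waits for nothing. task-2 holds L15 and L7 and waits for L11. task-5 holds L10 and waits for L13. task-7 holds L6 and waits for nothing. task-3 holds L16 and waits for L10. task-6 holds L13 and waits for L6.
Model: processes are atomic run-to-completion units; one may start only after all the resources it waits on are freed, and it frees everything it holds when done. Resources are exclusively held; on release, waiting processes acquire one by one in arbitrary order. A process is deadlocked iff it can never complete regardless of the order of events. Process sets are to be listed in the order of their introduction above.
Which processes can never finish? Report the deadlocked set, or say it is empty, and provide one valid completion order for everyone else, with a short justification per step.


Nothing here is deadlocked.
Key observation: there is no circular wait here — follow any chain and it reaches a process that is free to run now.
A valid finishing order for the others: task-7, task-0, task-6, task-5, task-4, task-2, task-3.
Step-by-step check:
  task-7 waits on nothing -> runs at once and releases L6
  task-0 waits on nothing -> runs at once and releases L4
  task-6: everything it awaited (L6) is free; runs, freeing L13
  task-5: everything it awaited (L13) is free; runs, freeing L10
  task-4: everything it awaited (L4) is free; runs, freeing L11
  task-2: everything it awaited (L11) is free; runs, freeing L15 and L7
  task-3: everything it awaited (L10) is free; runs, freeing L16


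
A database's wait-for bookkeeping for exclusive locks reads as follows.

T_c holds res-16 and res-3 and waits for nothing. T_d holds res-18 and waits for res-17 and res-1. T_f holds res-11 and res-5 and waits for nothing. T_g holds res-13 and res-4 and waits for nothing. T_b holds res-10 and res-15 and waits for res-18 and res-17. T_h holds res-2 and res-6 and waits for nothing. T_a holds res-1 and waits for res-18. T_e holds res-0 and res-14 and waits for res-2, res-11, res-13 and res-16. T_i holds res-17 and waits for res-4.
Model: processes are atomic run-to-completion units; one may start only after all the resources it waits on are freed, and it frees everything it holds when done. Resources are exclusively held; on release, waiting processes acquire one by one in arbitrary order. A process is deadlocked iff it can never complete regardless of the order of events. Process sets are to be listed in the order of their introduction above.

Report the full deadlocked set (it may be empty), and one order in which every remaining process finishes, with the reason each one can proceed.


Deadlocked set: T_d, T_b and T_a.
Key observation: T_d -> T_a -> T_d is a circular wait — nothing in it can go first; T_b waits into the deadlock from upstream.
The rest can finish in the order T_h, T_g, T_f, T_c, T_i, T_e.
Check, step by step:
  T_h waits on nothing -> runs at once and releases res-2 and res-6
  T_g waits on nothing -> runs at once and releases res-13 and res-4
  T_f waits on nothing -> runs at once and releases res-11 and res-5
  T_c waits on nothing -> runs at once and releases res-16 and res-3
  run T_i (all its waits — res-4 — are resolved); releases res-17
  run T_e (all its waits — res-2, res-11, res-13 and res-16 — are resolved); releases res-0 and res-14


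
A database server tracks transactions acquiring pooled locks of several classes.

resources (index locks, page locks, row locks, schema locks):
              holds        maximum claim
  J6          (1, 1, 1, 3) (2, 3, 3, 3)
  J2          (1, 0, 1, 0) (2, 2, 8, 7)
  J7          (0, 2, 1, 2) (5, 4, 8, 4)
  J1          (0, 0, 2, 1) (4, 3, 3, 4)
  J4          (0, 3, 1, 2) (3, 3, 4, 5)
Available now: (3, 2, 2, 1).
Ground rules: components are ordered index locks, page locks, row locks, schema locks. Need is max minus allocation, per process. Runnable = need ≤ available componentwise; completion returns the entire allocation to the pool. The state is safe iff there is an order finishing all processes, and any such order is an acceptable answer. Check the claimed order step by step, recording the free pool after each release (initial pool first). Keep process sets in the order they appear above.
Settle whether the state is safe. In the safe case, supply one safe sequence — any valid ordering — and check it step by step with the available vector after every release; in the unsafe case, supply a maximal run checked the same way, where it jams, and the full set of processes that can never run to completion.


UNSAFE.
Key observation: the pool after J6, J4, J1 is (4, 6, 6, 7); every surviving request exceeds it in row locks, so progress ends there.
Going as far as possible: J6, J4, J1; after that, nothing fits. Step-by-step check:
  pool = (3, 2, 2, 1)
  J6: need (1, 2, 2, 0) fits (3, 2, 2, 1); releases (1, 1, 1, 3), pool now (4, 3, 3, 4)
  J4: need (3, 0, 3, 3) fits (4, 3, 3, 4); releases (0, 3, 1, 2), pool now (4, 6, 4, 6)
  J1: need (4, 3, 1, 3) fits (4, 6, 4, 6); releases (0, 0, 2, 1), pool now (4, 6, 6, 7)
  J2 still needs (1, 2, 7, 7) but only (4, 6, 6, 7) is free — short on row locks
  J7 still needs (5, 2, 7, 2) but only (4, 6, 6, 7) is free — short on index locks and row locks
Never able to finish: J2 and J7.


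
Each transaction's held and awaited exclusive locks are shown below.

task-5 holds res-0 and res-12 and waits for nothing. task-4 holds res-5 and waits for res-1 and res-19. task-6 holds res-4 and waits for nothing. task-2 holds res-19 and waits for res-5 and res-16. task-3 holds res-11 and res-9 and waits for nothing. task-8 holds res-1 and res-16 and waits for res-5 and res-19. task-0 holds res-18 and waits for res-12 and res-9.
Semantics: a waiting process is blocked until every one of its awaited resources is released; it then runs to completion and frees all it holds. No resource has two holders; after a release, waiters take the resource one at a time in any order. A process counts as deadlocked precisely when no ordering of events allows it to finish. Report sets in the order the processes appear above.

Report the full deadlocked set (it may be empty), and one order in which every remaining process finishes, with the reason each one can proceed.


Deadlocked: task-4, task-2 and task-8.
Key observation: the knot is the closed ring of waits task-4 -> task-2 -> task-4; task-8 is caught in further circular waits.
A valid finishing order for the others: task-5, task-3, task-0, task-6.
Step-by-step check:
  run task-5 (it waits on nothing); releases res-0 and res-12
  run task-3 (it waits on nothing); releases res-11 and res-9
  run task-0 (all its waits — res-12 and res-9 — are resolved); releases res-18
  run task-6 (it waits on nothing); releases res-4


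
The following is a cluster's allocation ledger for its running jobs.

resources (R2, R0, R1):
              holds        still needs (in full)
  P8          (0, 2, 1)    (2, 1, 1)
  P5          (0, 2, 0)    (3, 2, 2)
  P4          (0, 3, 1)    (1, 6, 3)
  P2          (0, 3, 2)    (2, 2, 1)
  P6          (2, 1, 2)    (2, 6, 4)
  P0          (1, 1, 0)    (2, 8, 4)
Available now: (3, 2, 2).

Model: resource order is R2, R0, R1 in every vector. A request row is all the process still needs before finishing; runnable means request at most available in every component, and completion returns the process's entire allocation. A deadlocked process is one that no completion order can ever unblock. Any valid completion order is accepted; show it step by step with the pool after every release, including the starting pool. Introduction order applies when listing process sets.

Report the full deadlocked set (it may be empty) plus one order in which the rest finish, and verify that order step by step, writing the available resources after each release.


The deadlocked set is empty.
Key observation: P5 fits the free pool immediately, and its release cascades until everyone finishes.
The rest can finish in the order P5, P8, P4, P6, P0, P2. Step-by-step check:
  pool = (3, 2, 2)
  P5: need (3, 2, 2) fits (3, 2, 2); releases (0, 2, 0), pool now (3, 4, 2)
  P8: need (2, 1, 1) fits (3, 4, 2); releases (0, 2, 1), pool now (3, 6, 3)
  P4: need (1, 6, 3) fits (3, 6, 3); releases (0, 3, 1), pool now (3, 9, 4)
  P6: need (2, 6, 4) fits (3, 9, 4); releases (2, 1, 2), pool now (5, 10, 6)
  P0: need (2, 8, 4) fits (5, 10, 6); releases (1, 1, 0), pool now (6, 11, 6)
  P2: need (2, 2, 1) fits (6, 11, 6); releases (0, 3, 2), pool now (6, 14, 8)


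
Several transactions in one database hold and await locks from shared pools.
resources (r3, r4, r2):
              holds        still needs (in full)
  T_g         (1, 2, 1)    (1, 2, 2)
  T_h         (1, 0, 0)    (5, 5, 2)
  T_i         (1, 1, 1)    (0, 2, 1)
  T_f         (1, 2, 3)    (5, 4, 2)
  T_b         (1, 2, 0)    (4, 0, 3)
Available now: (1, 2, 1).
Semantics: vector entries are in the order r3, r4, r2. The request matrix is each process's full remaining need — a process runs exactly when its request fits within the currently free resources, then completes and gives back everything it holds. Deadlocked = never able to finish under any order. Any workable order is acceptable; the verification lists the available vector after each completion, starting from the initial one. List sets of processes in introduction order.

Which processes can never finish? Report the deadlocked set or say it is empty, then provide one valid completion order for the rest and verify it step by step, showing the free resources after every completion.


The deadlocked set is T_h, T_f and T_b.
Key observation: the pool after T_i, T_g is (3, 5, 3); every surviving request exceeds it in r3, so progress ends there.
One completion order for the rest: T_i, T_g. Check, step by step:
  pool = (1, 2, 1)
  run T_i (needs (0, 2, 1), free (1, 2, 1)); after release of (1, 1, 1) the pool is (2, 3, 2)
  run T_g (needs (1, 2, 2), free (2, 3, 2)); after release of (1, 2, 1) the pool is (3, 5, 3)
The stuck group stays short no matter what:
  blocked: T_h wants (5, 5, 2), pool (3, 5, 3) — not enough r3
  blocked: T_f wants (5, 4, 2), pool (3, 5, 3) — not enough r3
  blocked: T_b wants (4, 0, 3), pool (3, 5, 3) — not enough r3


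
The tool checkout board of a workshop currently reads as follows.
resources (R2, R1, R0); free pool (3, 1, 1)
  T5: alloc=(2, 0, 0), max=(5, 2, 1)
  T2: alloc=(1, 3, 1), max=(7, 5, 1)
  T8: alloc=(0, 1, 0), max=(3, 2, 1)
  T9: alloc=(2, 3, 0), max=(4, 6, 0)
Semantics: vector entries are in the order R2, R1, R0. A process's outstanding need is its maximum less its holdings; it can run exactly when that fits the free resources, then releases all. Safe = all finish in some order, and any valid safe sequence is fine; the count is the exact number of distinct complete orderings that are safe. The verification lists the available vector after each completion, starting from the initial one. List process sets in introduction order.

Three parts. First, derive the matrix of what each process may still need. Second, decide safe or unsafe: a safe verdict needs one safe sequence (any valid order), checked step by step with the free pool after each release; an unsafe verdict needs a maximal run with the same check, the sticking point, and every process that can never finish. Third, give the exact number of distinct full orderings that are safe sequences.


(1) Remaining need (order R2, R1, R0):
  T5: (3, 2, 1)
  T2: (6, 2, 0)
  T8: (3, 1, 1)
  T9: (2, 3, 0)
(2) UNSAFE — no complete ordering exists.
Key observation: after T8, T5 the pool peaks at (5, 2, 1), and each blocked process is short somewhere: T2 on R2; T9 on R1.
Going as far as possible: T8, T5; after that, nothing fits. Walking it through:
  pool = (3, 1, 1)
  T8 needs (3, 1, 1) <= (3, 1, 1) -> finishes; pool += (0, 1, 0) = (3, 2, 1)
  T5 needs (3, 2, 1) <= (3, 2, 1) -> finishes; pool += (2, 0, 0) = (5, 2, 1)
  T2 still needs (6, 2, 0) but only (5, 2, 1) is free — short on R2
  T9 still needs (2, 3, 0) but only (5, 2, 1) is free — short on R1
Never able to finish: T2 and T9.
(3) Exactly 0 of the possible complete orderings are safe sequences.


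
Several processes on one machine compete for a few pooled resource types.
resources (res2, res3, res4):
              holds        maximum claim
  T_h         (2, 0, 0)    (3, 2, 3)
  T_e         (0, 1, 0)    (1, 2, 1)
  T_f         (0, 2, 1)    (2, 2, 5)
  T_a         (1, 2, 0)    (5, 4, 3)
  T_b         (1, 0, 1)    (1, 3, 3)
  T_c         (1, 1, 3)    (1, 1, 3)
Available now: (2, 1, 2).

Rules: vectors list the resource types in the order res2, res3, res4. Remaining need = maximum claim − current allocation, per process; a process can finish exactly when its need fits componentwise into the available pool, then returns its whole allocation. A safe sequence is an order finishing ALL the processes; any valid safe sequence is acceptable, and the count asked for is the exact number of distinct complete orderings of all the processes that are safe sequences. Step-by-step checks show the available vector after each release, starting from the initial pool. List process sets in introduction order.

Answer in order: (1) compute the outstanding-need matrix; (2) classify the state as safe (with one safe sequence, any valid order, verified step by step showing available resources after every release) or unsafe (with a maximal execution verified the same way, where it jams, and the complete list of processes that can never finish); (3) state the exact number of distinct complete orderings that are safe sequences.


(1) Outstanding need per process (order res2, res3, res4):
  T_h: (1, 2, 3)
  T_e: (1, 1, 1)
  T_f: (2, 0, 4)
  T_a: (4, 2, 3)
  T_b: (0, 3, 2)
  T_c: (0, 0, 0)
(2) SAFE — a valid safe sequence is T_c, T_e, T_f, T_h, T_b, T_a.
Key observation: nothing binds to the last unit here — the tightest requested-resource margin is 1, first seen at T_e ((1, 1, 1) against (3, 2, 5)).
Verifying each step:
  pool = (2, 1, 2)
  run T_c (needs (0, 0, 0), free (2, 1, 2)); after release of (1, 1, 3) the pool is (3, 2, 5)
  run T_e (needs (1, 1, 1), free (3, 2, 5)); after release of (0, 1, 0) the pool is (3, 3, 5)
  run T_f (needs (2, 0, 4), free (3, 3, 5)); after release of (0, 2, 1) the pool is (3, 5, 6)
  run T_h (needs (1, 2, 3), free (3, 5, 6)); after release of (2, 0, 0) the pool is (5, 5, 6)
  run T_b (needs (0, 3, 2), free (5, 5, 6)); after release of (1, 0, 1) the pool is (6, 5, 7)
  run T_a (needs (4, 2, 3), free (6, 5, 7)); after release of (1, 2, 0) the pool is (7, 7, 7)
(3) Precisely 66 of the possible complete orderings are safe sequences.


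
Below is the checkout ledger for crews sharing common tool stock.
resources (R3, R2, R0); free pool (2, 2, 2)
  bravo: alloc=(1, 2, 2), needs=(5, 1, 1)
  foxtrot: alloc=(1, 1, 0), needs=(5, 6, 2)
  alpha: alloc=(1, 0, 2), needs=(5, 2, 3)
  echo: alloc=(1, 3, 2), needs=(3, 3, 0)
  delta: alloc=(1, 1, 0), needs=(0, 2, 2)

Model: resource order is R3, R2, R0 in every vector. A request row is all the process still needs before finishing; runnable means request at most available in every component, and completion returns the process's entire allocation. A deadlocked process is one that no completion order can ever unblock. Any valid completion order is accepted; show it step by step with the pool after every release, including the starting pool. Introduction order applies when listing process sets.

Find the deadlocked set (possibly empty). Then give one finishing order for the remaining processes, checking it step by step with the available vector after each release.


Deadlocked: bravo, foxtrot and alpha.
Key observation: even finishing delta, echo leaves just (4, 6, 4) free — too little R3 for any of the remaining processes.
A valid finishing order for the others: delta, echo. Check, step by step:
  pool = (2, 2, 2)
  delta: need (0, 2, 2) fits (2, 2, 2); releases (1, 1, 0), pool now (3, 3, 2)
  echo: need (3, 3, 0) fits (3, 3, 2); releases (1, 3, 2), pool now (4, 6, 4)
None of the blocked processes ever fits:
  bravo still needs (5, 1, 1) but only (4, 6, 4) is free — short on R3
  foxtrot still needs (5, 6, 2) but only (4, 6, 4) is free — short on R3
  alpha still needs (5, 2, 3) but only (4, 6, 4) is free — short on R3


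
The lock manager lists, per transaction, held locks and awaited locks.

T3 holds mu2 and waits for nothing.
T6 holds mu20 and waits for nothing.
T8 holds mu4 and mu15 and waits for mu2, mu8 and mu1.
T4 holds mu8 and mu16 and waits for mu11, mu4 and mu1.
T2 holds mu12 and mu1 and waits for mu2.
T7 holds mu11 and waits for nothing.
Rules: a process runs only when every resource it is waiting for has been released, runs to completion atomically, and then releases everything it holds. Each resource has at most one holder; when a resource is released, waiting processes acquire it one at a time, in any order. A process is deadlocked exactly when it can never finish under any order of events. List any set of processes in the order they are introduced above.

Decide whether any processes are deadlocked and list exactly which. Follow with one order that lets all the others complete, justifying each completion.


Deadlocked set: T8 and T4.
Key observation: the waits loop around T8 -> T4 -> T8 with no way out; no other process is dragged down with it.
A valid finishing order for the others: T3, T2, T6, T7.
Walking it through:
  run T3 (it waits on nothing); releases mu2
  run T2 (all its waits — mu2 — are resolved); releases mu12 and mu1
  run T6 (it waits on nothing); releases mu20
  run T7 (it waits on nothing); releases mu11


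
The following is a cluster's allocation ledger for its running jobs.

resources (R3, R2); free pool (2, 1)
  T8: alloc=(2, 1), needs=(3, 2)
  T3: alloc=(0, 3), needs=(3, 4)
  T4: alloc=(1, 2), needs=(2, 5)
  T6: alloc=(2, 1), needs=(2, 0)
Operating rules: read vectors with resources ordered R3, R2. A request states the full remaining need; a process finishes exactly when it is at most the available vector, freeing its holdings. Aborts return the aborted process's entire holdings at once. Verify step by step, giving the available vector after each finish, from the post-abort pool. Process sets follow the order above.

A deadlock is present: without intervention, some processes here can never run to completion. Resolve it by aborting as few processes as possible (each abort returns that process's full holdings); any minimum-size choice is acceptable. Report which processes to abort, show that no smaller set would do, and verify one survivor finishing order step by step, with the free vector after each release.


Minimum abort set: T3.
Key observation: the deadlocked T4 becomes finishable only because T3 released (0, 3); it completes at step 3 below.
No smaller set exists: with zero aborts the deadlock remains.
Survivors finish in the order: T6, T8, T4. Check, step by step (pool after the aborts first):
  pool = (2, 4)
  run T6 (needs (2, 0), free (2, 4)); after release of (2, 1) the pool is (4, 5)
  run T8 (needs (3, 2), free (4, 5)); after release of (2, 1) the pool is (6, 6)
  run T4 (needs (2, 5), free (6, 6)); after release of (1, 2) the pool is (7, 8)


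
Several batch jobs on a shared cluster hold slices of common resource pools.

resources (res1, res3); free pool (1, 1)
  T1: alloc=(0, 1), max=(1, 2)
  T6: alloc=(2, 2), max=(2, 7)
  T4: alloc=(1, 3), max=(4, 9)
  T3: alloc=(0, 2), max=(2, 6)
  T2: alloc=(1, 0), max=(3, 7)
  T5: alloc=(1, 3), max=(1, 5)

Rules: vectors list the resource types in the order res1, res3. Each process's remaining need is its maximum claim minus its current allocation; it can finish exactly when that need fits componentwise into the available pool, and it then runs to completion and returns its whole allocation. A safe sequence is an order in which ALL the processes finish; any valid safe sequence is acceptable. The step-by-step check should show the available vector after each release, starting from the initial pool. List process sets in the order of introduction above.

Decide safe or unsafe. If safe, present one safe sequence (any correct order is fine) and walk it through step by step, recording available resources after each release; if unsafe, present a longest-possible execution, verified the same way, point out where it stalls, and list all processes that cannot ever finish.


The state is SAFE; one workable sequence: T1, T5, T3, T2, T6, T4.
Key observation: T1 is the earliest step where a requested resource binds exactly: need (1, 1), pool (1, 1) at its turn.
Step-by-step check:
  pool = (1, 1)
  T1: need (1, 1) fits (1, 1); releases (0, 1), pool now (1, 2)
  T5: need (0, 2) fits (1, 2); releases (1, 3), pool now (2, 5)
  T3: need (2, 4) fits (2, 5); releases (0, 2), pool now (2, 7)
  T2: need (2, 7) fits (2, 7); releases (1, 0), pool now (3, 7)
  T6: need (0, 5) fits (3, 7); releases (2, 2), pool now (5, 9)
  T4: need (3, 6) fits (5, 9); releases (1, 3), pool now (6, 12)


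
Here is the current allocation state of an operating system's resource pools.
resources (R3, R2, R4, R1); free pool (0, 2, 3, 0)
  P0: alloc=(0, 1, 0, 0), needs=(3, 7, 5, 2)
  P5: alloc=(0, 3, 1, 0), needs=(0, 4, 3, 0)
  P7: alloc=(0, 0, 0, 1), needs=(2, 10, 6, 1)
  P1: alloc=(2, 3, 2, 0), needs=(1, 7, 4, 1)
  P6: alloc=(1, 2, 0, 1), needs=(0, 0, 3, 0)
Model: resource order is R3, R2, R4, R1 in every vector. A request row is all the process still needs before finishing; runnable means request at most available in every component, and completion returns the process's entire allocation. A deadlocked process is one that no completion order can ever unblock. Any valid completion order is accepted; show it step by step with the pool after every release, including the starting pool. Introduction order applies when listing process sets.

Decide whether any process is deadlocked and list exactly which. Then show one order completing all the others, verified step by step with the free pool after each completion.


Nothing here is deadlocked.
Key observation: there is always a runnable process — P6 first — so the state unwinds completely.
The rest can finish in the order P6, P5, P1, P7, P0. Verifying each step:
  pool = (0, 2, 3, 0)
  P6: need (0, 0, 3, 0) fits (0, 2, 3, 0); releases (1, 2, 0, 1), pool now (1, 4, 3, 1)
  P5: need (0, 4, 3, 0) fits (1, 4, 3, 1); releases (0, 3, 1, 0), pool now (1, 7, 4, 1)
  P1: need (1, 7, 4, 1) fits (1, 7, 4, 1); releases (2, 3, 2, 0), pool now (3, 10, 6, 1)
  P7: need (2, 10, 6, 1) fits (3, 10, 6, 1); releases (0, 0, 0, 1), pool now (3, 10, 6, 2)
  P0: need (3, 7, 5, 2) fits (3, 10, 6, 2); releases (0, 1, 0, 0), pool now (3, 11, 6, 2)


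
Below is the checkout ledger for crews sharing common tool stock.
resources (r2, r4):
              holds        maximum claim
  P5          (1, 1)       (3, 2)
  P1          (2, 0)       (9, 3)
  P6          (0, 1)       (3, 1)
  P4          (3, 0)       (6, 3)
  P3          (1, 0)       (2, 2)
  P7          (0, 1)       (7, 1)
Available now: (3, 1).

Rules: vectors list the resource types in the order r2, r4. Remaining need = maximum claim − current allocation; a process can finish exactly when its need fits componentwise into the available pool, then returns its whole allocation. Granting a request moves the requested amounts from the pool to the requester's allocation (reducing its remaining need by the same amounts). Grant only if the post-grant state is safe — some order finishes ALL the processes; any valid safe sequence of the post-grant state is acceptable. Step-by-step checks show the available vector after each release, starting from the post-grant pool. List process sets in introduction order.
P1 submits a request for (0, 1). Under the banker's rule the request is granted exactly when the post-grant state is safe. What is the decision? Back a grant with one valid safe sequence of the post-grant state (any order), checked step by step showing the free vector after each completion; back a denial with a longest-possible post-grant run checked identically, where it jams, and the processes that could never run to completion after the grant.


DENY — the pretend-granted state is unsafe.
Key observation: after P6, P5, P3 the pool peaks at (5, 2), and each blocked process is short somewhere: P1 on r2; P4 on r4; P7 on r2.
Pretend the grant happened; the run P6, P5, P3 goes as far as possible. Verifying each step:
  pool = (3, 0)
  P6: need (3, 0) fits (3, 0); releases (0, 1), pool now (3, 1)
  P5: need (2, 1) fits (3, 1); releases (1, 1), pool now (4, 2)
  P3: need (1, 2) fits (4, 2); releases (1, 0), pool now (5, 2)
  blocked: P1 wants (7, 2), pool (5, 2) — not enough r2
  blocked: P4 wants (3, 3), pool (5, 2) — not enough r4
  blocked: P7 wants (7, 0), pool (5, 2) — not enough r2
Post-grant, the permanently blocked set is P1, P4 and P7.


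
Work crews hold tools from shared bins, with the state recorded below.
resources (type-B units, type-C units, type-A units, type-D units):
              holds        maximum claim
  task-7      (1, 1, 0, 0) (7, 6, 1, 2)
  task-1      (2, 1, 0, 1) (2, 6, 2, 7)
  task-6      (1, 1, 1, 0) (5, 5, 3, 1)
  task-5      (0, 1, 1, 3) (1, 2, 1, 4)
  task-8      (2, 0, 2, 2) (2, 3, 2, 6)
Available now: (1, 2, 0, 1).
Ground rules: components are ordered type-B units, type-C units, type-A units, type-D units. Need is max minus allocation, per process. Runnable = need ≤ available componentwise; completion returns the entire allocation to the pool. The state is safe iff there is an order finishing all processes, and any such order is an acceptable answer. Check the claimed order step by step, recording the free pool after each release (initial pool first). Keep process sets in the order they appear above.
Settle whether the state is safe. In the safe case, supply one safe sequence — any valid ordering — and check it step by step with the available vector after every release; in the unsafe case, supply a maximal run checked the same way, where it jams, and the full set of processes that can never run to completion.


The state is UNSAFE.
Key observation: type-C units is the bottleneck — with task-5, task-8 done the pool holds (3, 3, 3, 6), short of every remaining need.
A maximal execution: task-5, task-8 — then nothing else fits. Check, step by step:
  pool = (1, 2, 0, 1)
  run task-5 (needs (1, 1, 0, 1), free (1, 2, 0, 1)); after release of (0, 1, 1, 3) the pool is (1, 3, 1, 4)
  run task-8 (needs (0, 3, 0, 4), free (1, 3, 1, 4)); after release of (2, 0, 2, 2) the pool is (3, 3, 3, 6)
  task-7 still needs (6, 5, 1, 2) but only (3, 3, 3, 6) is free — short on type-B units and type-C units
  task-1 still needs (0, 5, 2, 6) but only (3, 3, 3, 6) is free — short on type-C units
  task-6 still needs (4, 4, 2, 1) but only (3, 3, 3, 6) is free — short on type-B units and type-C units
Processes that can never finish: task-7, task-1 and task-6.


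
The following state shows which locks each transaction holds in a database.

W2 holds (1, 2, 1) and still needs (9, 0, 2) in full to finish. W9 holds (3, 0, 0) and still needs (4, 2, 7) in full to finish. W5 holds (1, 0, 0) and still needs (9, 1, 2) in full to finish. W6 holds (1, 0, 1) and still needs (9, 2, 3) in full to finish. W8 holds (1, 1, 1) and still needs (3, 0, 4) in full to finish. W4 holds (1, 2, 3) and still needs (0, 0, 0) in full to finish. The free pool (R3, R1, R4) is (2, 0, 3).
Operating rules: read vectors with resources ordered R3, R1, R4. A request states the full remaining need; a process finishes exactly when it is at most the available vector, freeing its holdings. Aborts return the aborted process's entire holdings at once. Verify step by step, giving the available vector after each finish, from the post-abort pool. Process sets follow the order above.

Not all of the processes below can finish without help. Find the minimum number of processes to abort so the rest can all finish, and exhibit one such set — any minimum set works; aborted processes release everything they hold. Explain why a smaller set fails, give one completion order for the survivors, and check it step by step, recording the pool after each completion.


Minimum abort set: W2 and W6.
Key observation: no ordering could ever have run W5 before the abort of W2 and W6; with (2, 2, 2) back in the pool it fits at step 4.
No one abort is enough; case by case: W2 alone leaves W5 blocked (short on R3); W9 alone leaves W2 blocked (short on R3); W5 alone leaves W2 blocked (short on R3); W6 alone leaves W2 blocked (short on R3); W8 alone leaves W2 blocked (short on R3); W4 alone leaves W2 blocked (short on R3).
The survivors complete as W4, W9, W8, W5. Step-by-step check (starting from the post-abort pool):
  pool = (4, 2, 5)
  W4 needs (0, 0, 0) <= (4, 2, 5) -> finishes; pool += (1, 2, 3) = (5, 4, 8)
  W9 needs (4, 2, 7) <= (5, 4, 8) -> finishes; pool += (3, 0, 0) = (8, 4, 8)
  W8 needs (3, 0, 4) <= (8, 4, 8) -> finishes; pool += (1, 1, 1) = (9, 5, 9)
  W5 needs (9, 1, 2) <= (9, 5, 9) -> finishes; pool += (1, 0, 0) = (10, 5, 9)


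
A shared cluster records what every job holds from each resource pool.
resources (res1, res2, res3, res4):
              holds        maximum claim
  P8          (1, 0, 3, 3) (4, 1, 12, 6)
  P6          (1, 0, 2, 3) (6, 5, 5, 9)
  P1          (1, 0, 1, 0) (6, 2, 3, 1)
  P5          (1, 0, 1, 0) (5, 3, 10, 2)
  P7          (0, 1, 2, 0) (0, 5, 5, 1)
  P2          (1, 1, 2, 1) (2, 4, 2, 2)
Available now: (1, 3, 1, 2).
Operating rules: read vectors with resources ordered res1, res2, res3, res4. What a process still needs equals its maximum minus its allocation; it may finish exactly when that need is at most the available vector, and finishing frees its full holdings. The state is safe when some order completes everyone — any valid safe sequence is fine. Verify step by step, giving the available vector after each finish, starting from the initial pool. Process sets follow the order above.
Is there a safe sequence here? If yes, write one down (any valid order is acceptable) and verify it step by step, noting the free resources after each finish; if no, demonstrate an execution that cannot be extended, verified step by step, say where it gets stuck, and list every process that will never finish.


UNSAFE — no complete ordering exists.
Key observation: res1 is the bottleneck — with P2, P7 done the pool holds (2, 5, 5, 3), short of every remaining need.
A maximal execution: P2, P7 — then nothing else fits. Step-by-step check:
  pool = (1, 3, 1, 2)
  P2 needs (1, 3, 0, 1) <= (1, 3, 1, 2) -> finishes; pool += (1, 1, 2, 1) = (2, 4, 3, 3)
  P7 needs (0, 4, 3, 1) <= (2, 4, 3, 3) -> finishes; pool += (0, 1, 2, 0) = (2, 5, 5, 3)
  blocked: P8 wants (3, 1, 9, 3), pool (2, 5, 5, 3) — not enough res1 and res3
  blocked: P6 wants (5, 5, 3, 6), pool (2, 5, 5, 3) — not enough res1 and res4
  blocked: P1 wants (5, 2, 2, 1), pool (2, 5, 5, 3) — not enough res1
  blocked: P5 wants (4, 3, 9, 2), pool (2, 5, 5, 3) — not enough res1 and res3
Processes that can never finish: P8, P6, P1 and P5.


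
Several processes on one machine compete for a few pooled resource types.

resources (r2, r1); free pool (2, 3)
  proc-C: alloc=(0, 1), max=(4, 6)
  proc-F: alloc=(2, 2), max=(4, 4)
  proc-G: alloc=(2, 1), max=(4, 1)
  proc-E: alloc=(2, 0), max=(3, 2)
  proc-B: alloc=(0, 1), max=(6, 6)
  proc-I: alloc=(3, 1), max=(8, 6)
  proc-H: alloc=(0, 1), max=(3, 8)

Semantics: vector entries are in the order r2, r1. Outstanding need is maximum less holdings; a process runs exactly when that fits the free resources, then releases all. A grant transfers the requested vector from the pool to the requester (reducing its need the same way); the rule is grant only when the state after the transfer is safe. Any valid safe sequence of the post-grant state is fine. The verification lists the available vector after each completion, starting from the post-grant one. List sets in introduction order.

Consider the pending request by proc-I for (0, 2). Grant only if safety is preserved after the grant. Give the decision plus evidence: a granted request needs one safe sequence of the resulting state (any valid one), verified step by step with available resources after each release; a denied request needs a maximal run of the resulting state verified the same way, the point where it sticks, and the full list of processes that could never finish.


GRANT. The post-grant state is safe; one safe sequence: proc-G, proc-F, proc-E, proc-I, proc-H, proc-B, proc-C.
Key observation: with (2, 1) left after the transfer, proc-G can run at once — the state stays safe.
Step-by-step check of the post-grant state:
  pool = (2, 1)
  run proc-G (needs (2, 0), free (2, 1)); after release of (2, 1) the pool is (4, 2)
  run proc-F (needs (2, 2), free (4, 2)); after release of (2, 2) the pool is (6, 4)
  run proc-E (needs (1, 2), free (6, 4)); after release of (2, 0) the pool is (8, 4)
  run proc-I (needs (5, 3), free (8, 4)); after release of (3, 3) the pool is (11, 7)
  run proc-H (needs (3, 7), free (11, 7)); after release of (0, 1) the pool is (11, 8)
  run proc-B (needs (6, 5), free (11, 8)); after release of (0, 1) the pool is (11, 9)
  run proc-C (needs (4, 5), free (11, 9)); after release of (0, 1) the pool is (11, 10)


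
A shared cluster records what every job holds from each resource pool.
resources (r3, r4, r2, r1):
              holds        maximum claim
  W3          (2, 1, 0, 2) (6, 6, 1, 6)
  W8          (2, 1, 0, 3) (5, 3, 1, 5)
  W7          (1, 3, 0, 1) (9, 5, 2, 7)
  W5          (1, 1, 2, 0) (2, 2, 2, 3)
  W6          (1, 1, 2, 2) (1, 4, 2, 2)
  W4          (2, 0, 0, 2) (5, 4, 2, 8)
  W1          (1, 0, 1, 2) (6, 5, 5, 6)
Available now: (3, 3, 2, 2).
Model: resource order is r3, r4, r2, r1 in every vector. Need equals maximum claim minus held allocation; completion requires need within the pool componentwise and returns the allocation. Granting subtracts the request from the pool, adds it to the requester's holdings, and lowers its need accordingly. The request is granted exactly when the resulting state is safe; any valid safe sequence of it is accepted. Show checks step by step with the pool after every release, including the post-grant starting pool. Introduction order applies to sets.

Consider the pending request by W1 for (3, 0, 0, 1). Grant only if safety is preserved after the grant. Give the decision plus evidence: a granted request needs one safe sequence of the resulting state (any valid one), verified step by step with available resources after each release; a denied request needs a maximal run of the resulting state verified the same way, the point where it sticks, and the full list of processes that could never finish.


GRANT — the state after the grant stays safe, e.g. via W6, W5, W1, W3, W7, W8, W4.
Key observation: post-grant, (0, 3, 2, 1) remains, and an order beginning with W6 completes everyone.
Verifying the post-grant state step by step:
  pool = (0, 3, 2, 1)
  W6: need (0, 3, 0, 0) fits (0, 3, 2, 1); releases (1, 1, 2, 2), pool now (1, 4, 4, 3)
  W5: need (1, 1, 0, 3) fits (1, 4, 4, 3); releases (1, 1, 2, 0), pool now (2, 5, 6, 3)
  W1: need (2, 5, 4, 3) fits (2, 5, 6, 3); releases (4, 0, 1, 3), pool now (6, 5, 7, 6)
  W3: need (4, 5, 1, 4) fits (6, 5, 7, 6); releases (2, 1, 0, 2), pool now (8, 6, 7, 8)
  W7: need (8, 2, 2, 6) fits (8, 6, 7, 8); releases (1, 3, 0, 1), pool now (9, 9, 7, 9)
  W8: need (3, 2, 1, 2) fits (9, 9, 7, 9); releases (2, 1, 0, 3), pool now (11, 10, 7, 12)
  W4: need (3, 4, 2, 6) fits (11, 10, 7, 12); releases (2, 0, 0, 2), pool now (13, 10, 7, 14)


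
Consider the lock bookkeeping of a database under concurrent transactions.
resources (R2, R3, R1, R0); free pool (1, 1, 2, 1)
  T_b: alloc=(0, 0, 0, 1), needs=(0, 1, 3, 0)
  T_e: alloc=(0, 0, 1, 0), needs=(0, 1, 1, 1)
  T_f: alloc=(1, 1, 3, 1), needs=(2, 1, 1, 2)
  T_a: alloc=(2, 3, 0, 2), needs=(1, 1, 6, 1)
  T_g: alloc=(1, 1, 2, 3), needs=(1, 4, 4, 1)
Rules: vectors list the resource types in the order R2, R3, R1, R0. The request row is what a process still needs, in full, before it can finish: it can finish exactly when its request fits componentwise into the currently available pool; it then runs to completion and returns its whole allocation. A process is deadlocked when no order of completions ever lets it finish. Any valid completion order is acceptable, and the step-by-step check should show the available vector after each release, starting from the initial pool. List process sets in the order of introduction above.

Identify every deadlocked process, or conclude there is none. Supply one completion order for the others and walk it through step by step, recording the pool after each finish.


Deadlocked: T_f, T_a and T_g.
Key observation: after T_e, T_b the pool peaks at (1, 1, 3, 2), and each blocked process is short somewhere: T_f on R2; T_a on R1; T_g on R3, R1.
A valid finishing order for the others: T_e, T_b. Step-by-step check:
  pool = (1, 1, 2, 1)
  T_e: need (0, 1, 1, 1) fits (1, 1, 2, 1); releases (0, 0, 1, 0), pool now (1, 1, 3, 1)
  T_b: need (0, 1, 3, 0) fits (1, 1, 3, 1); releases (0, 0, 0, 1), pool now (1, 1, 3, 2)
The stuck group stays short no matter what:
  T_f cannot run: need (2, 1, 1, 2) vs free (1, 1, 3, 2) (insufficient R2)
  T_a cannot run: need (1, 1, 6, 1) vs free (1, 1, 3, 2) (insufficient R1)
  T_g cannot run: need (1, 4, 4, 1) vs free (1, 1, 3, 2) (insufficient R3 and R1)


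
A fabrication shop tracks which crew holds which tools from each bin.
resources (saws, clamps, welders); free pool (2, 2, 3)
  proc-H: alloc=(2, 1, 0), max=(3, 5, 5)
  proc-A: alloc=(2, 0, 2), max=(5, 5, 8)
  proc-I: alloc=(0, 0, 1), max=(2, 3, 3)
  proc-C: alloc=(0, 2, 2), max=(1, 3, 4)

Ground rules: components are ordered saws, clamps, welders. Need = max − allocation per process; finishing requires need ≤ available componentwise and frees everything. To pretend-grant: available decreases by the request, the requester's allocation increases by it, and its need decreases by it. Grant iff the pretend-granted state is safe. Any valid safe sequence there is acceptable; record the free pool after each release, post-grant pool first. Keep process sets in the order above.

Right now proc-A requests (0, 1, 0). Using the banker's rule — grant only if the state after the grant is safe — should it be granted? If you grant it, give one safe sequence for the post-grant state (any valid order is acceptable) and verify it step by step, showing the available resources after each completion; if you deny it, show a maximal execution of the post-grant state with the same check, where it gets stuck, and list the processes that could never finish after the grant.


DENY: after the grant no complete ordering would exist.
Key observation: proc-C, proc-I can finish, but then (2, 3, 6) is all there is, and the blocked group's clamps demands exceed it.
Pretend the grant happened; the run proc-C, proc-I goes as far as possible. Step-by-step check:
  pool = (2, 1, 3)
  proc-C: need (1, 1, 2) fits (2, 1, 3); releases (0, 2, 2), pool now (2, 3, 5)
  proc-I: need (2, 3, 2) fits (2, 3, 5); releases (0, 0, 1), pool now (2, 3, 6)
  proc-H cannot run: need (1, 4, 5) vs free (2, 3, 6) (insufficient clamps)
  proc-A cannot run: need (3, 4, 6) vs free (2, 3, 6) (insufficient saws and clamps)
Post-grant, the permanently blocked set is proc-H and proc-A.
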